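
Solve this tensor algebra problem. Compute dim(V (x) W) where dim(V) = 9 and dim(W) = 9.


The dimension of a tensor product is the product of dimensions.
dim(V) = 9, dim(W) = 9
dim(V (x) W) = 9 * 9 = 81

81


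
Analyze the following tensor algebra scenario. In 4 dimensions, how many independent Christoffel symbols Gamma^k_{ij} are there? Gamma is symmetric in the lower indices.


Christoffel symbols Gamma^k_{ij} are symmetric in i,j, so there are d * d(d+1)/2 independent symbols.
d = 4
d(d+1)/2 = 4 * 5 / 2 = 10
Total = 4 * 10 = 40

40


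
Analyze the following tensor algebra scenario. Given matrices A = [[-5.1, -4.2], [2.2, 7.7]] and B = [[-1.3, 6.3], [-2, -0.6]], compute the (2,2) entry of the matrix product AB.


(AB)_{ij} = sum_k A_{ik} B_{kj}.
For i=2, j=2:
A_{21} * B_{12} = 2.2 * 6.3 = 13.86
A_{22} * B_{22} = 7.7 * -0.6 = -4.62
Sum = 13.86 + -4.62 = 9.24

9.24


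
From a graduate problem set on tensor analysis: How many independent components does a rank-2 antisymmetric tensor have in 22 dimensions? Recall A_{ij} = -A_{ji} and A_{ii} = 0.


An antisymmetric rank-2 tensor satisfies A_{ij} = -A_{ji}, so diagonal entries are zero.
The independent components are the upper-triangular entries: C(n, 2) = n(n-1)/2.
n = 22
C(22, 2) = 22 * 21 / 2 = 462 / 2 = 231

231


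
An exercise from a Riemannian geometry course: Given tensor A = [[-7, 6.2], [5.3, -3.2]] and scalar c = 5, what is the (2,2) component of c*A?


Scalar multiplication: (cA)_{ij} = c * A_{ij}.
c = 5
A_{22} = -3.2
(cA)_{22} = 5 * -3.2 = -16

-16


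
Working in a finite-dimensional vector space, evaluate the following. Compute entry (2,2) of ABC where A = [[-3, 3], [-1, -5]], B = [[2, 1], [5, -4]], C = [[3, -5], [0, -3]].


(ABC)_{22} = sum_m (AB)_{2m} C_{m2}. First compute row 2 of AB.
(AB)_{21} = -1*2 + -5*5 = -27
(AB)_{22} = -1*1 + -5*-4 = 19
Now contract with column 2 of C:
(AB)_{21} * C_{12} = -27 * -5 = 135
(AB)_{22} * C_{22} = 19 * -3 = -57
(ABC)_{22} = 135 + -57 = 78

78


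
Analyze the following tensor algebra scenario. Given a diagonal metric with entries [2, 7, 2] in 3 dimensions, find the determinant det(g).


For a diagonal metric, the determinant is the product of diagonal entries.
Diagonal entries: 2, 7, 2
det(g) = 2 * 7 * 2 = 28

28


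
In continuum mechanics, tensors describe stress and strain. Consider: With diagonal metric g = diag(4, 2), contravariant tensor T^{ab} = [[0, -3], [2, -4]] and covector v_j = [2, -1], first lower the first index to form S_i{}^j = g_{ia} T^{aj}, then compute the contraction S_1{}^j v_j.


Step 1: lower the first index. For a diagonal metric, g_{ia} T^{aj} = g_{ii} T^{ij} (no sum on i).
g_{11} = 4
S_1{}^1 = 4 * T^{11} = 4 * 0 = 0
S_1{}^2 = 4 * T^{12} = 4 * -3 = -12
Step 2: contract S_1{}^j with v_j.
S_1{}^1 * v_1 = 0 * 2 = 0
S_1{}^2 * v_2 = -12 * -1 = 12
Result = 0 + 12 = 12

12


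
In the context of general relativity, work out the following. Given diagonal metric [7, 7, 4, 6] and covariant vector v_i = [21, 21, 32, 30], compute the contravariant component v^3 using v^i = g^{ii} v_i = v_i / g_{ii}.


To raise an index with a diagonal metric: v^i = v_i / g_{ii}.
For index 3: v_3 = 32, g_{33} = 4
v^3 = 32 / 4 = 8

8


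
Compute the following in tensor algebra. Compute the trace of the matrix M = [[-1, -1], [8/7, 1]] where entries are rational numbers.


The trace is the sum of diagonal entries.
Diagonal: M[1,1] = -1, M[2,2] = 1
Tr(M) = -1 + 1
Computing step by step:
After adding M[1,1]: -1
After adding M[2,2]: 0
Tr(M) = 0

0


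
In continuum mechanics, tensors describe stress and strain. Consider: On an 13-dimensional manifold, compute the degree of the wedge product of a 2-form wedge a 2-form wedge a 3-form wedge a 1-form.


The degree of a wedge product is the sum of the degrees of the individual forms.
Degrees: 2, 2, 3, 1
Total degree = 2 + 2 + 3 + 1 = 8

8


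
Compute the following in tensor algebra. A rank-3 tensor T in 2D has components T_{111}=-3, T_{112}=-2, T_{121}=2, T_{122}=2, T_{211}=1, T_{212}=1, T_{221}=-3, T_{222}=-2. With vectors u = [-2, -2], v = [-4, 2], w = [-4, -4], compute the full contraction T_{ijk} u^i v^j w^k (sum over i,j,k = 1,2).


S = sum over i,j,k of T_{ijk} u_i v_j w_k. Expanding all 8 terms:
T_{111}*u_1*v_1*w_1 = -3*-2*-4*-4 = 96  (running total: 96)
T_{112}*u_1*v_1*w_2 = -2*-2*-4*-4 = 64  (running total: 160)
T_{121}*u_1*v_2*w_1 = 2*-2*2*-4 = 32  (running total: 192)
T_{122}*u_1*v_2*w_2 = 2*-2*2*-4 = 32  (running total: 224)
T_{211}*u_2*v_1*w_1 = 1*-2*-4*-4 = -32  (running total: 192)
T_{212}*u_2*v_1*w_2 = 1*-2*-4*-4 = -32  (running total: 160)
T_{221}*u_2*v_2*w_1 = -3*-2*2*-4 = -48  (running total: 112)
T_{222}*u_2*v_2*w_2 = -2*-2*2*-4 = -32  (running total: 80)
S = 80

80


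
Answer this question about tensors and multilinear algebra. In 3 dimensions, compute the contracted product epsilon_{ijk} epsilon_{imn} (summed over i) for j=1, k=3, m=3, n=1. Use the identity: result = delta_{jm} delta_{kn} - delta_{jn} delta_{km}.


Using the identity: epsilon_{ijk} epsilon_{imn} = delta_{jm} delta_{kn} - delta_{jn} delta_{km}.
delta_{13} = 0
delta_{31} = 0
delta_{11} = 1
delta_{33} = 1
Result = 0 * 0 - 1 * 1 = 0 - 1 = -1

-1


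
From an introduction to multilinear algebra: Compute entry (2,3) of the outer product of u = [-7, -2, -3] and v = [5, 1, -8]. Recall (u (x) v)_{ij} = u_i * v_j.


The outer product entry T_{ij} = u_i * v_j.
We need i=2, j=3.
u_2 = -2, v_3 = -8
T_{2,3} = -2 * -8 = 16

16


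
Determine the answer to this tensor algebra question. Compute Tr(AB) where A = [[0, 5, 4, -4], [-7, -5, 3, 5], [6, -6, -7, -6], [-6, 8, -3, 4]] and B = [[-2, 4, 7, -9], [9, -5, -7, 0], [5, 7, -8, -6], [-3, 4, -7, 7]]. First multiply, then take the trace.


Tr(AB) = sum_i (AB)_{ii} where (AB)_{ii} = sum_k A_{ik} B_{ki}.
(AB)_{11} = 0*-2 + 5*9 + 4*5 + -4*-3 = 77
(AB)_{22} = -7*4 + -5*-5 + 3*7 + 5*4 = 38
(AB)_{33} = 6*7 + -6*-7 + -7*-8 + -6*-7 = 182
(AB)_{44} = -6*-9 + 8*0 + -3*-6 + 4*7 = 100
Tr(AB) = 77 + 38 + 182 + 100 = 397

397


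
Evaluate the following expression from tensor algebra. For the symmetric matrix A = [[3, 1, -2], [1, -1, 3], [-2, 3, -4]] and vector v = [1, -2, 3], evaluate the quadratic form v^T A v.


First compute Av:
(Av)_1 = 3*1 + 1*-2 + -2*3 = -5
(Av)_2 = 1*1 + -1*-2 + 3*3 = 12
(Av)_3 = -2*1 + 3*-2 + -4*3 = -20
Av = [-5, 12, -20]
Then v^T (Av) = 1*-5 + -2*12 + 3*-20
= -5 + -24 + -60 = -89

-89


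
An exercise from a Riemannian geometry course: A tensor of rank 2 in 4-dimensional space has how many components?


The number of components of a rank-r tensor in d dimensions is d^r.
Here d = 4 and r = 2.
4^2 = 16

16


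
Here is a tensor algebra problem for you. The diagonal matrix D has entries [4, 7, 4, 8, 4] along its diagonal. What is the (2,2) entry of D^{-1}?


For a diagonal matrix, the inverse has entries (D^{-1})_{ii} = 1/d_{ii}.
The diagonal entries are: d_{11} = 4, d_{22} = 7, d_{33} = 4, d_{44} = 8, d_{55} = 4
We need (D^{-1})_{22} = 1/d_{22} = 1/7 = 1/7

1/7


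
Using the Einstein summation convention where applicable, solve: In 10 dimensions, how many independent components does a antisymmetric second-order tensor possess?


A antisymmetric rank-2 tensor in d dimensions has d(d-1)/2 independent components.
d = 10
d(d-1)/2 = 10 * 9 / 2 = 90 / 2 = 45

45


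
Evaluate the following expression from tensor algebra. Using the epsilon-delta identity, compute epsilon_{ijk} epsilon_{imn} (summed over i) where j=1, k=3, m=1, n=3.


Using the identity: epsilon_{ijk} epsilon_{imn} = delta_{jm} delta_{kn} - delta_{jn} delta_{km}.
delta_{11} = 1
delta_{33} = 1
delta_{13} = 0
delta_{31} = 0
Result = 1 * 1 - 0 * 0 = 1 - 0 = 1

1


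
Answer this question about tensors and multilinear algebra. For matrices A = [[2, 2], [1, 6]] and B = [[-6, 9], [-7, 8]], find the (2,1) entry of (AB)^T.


(AB)^T_{ij} = (AB)_{ji} = sum_k A_{jk} B_{ki}.
For i=2, j=1 we need (AB)_{12}:
A_{11} * B_{12} = 2 * 9 = 18
A_{12} * B_{22} = 2 * 8 = 16
Sum = 18 + 16 = 34

34


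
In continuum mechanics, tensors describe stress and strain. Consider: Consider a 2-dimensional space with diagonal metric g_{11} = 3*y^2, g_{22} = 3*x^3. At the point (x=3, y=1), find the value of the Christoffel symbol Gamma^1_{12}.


For a diagonal metric, Gamma^k_{ij} = (1/2) g^{kk} (dg_{ik}/dx_j + dg_{jk}/dx_i - dg_{ij}/dx_k).
The metric is diagonal, so g_{ab} = 0 for a != b.
At the given point: g_{11} = 3, g_{22} = 81
g^{11} = 1/3
dg_{11}/dx_2 = dg_{11}/dx_2 = 6
dg_{21}/dx_1 = 0 (off-diagonal)
dg_{12}/dx_1 = 0 (off-diagonal)
Numerator = 6 + 0 - 0 = 6
Gamma^1_{12} = 6 / (2 * 3) = 1

1


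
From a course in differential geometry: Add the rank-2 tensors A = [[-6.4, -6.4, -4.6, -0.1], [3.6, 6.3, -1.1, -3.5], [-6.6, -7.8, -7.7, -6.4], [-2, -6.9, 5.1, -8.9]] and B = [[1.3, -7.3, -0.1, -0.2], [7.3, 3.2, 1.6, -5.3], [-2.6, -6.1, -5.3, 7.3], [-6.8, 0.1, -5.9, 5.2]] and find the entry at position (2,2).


Tensor addition is component-wise: (A + B)_{ij} = A_{ij} + B_{ij}.
A_{22} = 6.3
B_{22} = 3.2
(A + B)_{22} = 6.3 + 3.2 = 9.5

9.5


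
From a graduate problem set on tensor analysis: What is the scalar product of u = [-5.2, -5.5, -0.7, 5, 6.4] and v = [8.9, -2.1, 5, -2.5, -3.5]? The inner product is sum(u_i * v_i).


The inner product u . v = sum of u_i * v_i.
Term-by-term: -5.2 * 8.9, -5.5 * -2.1, -0.7 * 5, 5 * -2.5, 6.4 * -3.5
Products: -46.28, 11.55, -3.5, -12.5, -22.4
Sum = -46.28 + 11.55 + -3.5 + -12.5 + -22.4 = -73.13

-73.13


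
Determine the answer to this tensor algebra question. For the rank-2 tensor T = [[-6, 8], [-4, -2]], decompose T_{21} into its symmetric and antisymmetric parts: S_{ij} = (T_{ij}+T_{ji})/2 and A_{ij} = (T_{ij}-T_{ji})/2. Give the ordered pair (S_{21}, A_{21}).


T_{21} = -4
T_{12} = 8
S_{21} = (-4 + 8)/2 = 4/2 = 2
A_{21} = (-4 - 8)/2 = -12/2 = -6
Check: S + A = 2 + -6 = -4 = T_{21}.

(2, -6)


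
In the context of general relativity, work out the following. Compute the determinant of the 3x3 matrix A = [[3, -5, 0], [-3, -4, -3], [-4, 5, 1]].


Expanding along the first row, det(A) = a11*M_11 - a12*M_12 + a13*M_13, where M_1j is the (1,j) minor.
Minor M_11 = -4*1 - -3*5 = 11
Minor M_12 = -3*1 - -3*-4 = -15
Minor M_13 = -3*5 - -4*-4 = -31
det = 3*(11) - -5*(-15) + 0*(-31)
    = 33 - 75 + 0
    = -42

-42


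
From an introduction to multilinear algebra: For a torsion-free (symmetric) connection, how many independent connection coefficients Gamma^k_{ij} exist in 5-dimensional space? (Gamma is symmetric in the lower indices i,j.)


Christoffel symbols Gamma^k_{ij} are symmetric in i,j, so there are d * d(d+1)/2 independent symbols.
d = 5
d(d+1)/2 = 5 * 6 / 2 = 15
Total = 5 * 15 = 75

75


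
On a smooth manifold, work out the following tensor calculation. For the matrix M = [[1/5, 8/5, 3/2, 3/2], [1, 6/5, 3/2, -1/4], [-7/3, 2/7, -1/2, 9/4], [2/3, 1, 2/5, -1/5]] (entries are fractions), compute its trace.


The trace is the sum of diagonal entries.
Diagonal: M[1,1] = 1/5, M[2,2] = 6/5, M[3,3] = -1/2, M[4,4] = -1/5
Tr(M) = 1/5 + 6/5 + -1/2 + -1/5
Computing step by step:
After adding M[1,1]: 1/5
After adding M[2,2]: 7/5
After adding M[3,3]: 9/10
After adding M[4,4]: 7/10
Tr(M) = 7/10

7/10


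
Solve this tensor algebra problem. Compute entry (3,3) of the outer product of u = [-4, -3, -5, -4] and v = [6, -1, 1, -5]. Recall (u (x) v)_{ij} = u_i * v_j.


The outer product entry T_{ij} = u_i * v_j.
We need i=3, j=3.
u_3 = -5, v_3 = 1
T_{3,3} = -5 * 1 = -5

-5


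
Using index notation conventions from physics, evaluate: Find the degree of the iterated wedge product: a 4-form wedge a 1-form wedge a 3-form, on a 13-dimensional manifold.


The degree of a wedge product is the sum of the degrees of the individual forms.
Degrees: 4, 1, 3
Total degree = 4 + 1 + 3 = 8

8


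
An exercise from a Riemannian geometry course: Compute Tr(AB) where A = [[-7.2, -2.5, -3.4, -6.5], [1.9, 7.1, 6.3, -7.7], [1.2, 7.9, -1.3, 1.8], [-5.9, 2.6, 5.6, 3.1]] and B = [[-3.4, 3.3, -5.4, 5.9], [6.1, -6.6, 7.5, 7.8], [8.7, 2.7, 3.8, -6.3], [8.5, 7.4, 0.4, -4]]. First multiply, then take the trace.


Tr(AB) = sum_i (AB)_{ii} where (AB)_{ii} = sum_k A_{ik} B_{ki}.
(AB)_{11} = -7.2*-3.4 + -2.5*6.1 + -3.4*8.7 + -6.5*8.5 = -75.6
(AB)_{22} = 1.9*3.3 + 7.1*-6.6 + 6.3*2.7 + -7.7*7.4 = -80.56
(AB)_{33} = 1.2*-5.4 + 7.9*7.5 + -1.3*3.8 + 1.8*0.4 = 48.55
(AB)_{44} = -5.9*5.9 + 2.6*7.8 + 5.6*-6.3 + 3.1*-4 = -62.21
Tr(AB) = -75.6 + -80.56 + 48.55 + -62.21 = -169.82

-169.82


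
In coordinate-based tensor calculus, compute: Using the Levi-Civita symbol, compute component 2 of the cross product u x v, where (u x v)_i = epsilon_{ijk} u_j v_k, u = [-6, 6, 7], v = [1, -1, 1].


(u x v)_2 = sum_{j,k} epsilon_{2jk} u_j v_k. Only permutations of (1,2,3) contribute; the two non-zero terms are:
eps_{213} u_1 v_3 = -1 * -6 * 1 = 6
eps_{231} u_3 v_1 = 1 * 7 * 1 = 7
(u x v)_2 = 13

13


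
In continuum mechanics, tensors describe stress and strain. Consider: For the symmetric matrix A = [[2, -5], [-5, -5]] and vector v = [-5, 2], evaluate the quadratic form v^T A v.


First compute Av:
(Av)_1 = 2*-5 + -5*2 = -20
(Av)_2 = -5*-5 + -5*2 = 15
Av = [-20, 15]
Then v^T (Av) = -5*-20 + 2*15
= 100 + 30 = 130

130


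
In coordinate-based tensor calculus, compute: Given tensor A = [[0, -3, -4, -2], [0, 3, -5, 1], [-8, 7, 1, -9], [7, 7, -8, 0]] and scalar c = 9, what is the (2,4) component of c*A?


Scalar multiplication: (cA)_{ij} = c * A_{ij}.
c = 9
A_{24} = 1
(cA)_{24} = 9 * 1 = 9

9


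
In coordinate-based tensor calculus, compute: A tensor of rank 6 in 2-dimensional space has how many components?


The number of components of a rank-r tensor in d dimensions is d^r.
Here d = 2 and r = 6.
2^6 = 64

64


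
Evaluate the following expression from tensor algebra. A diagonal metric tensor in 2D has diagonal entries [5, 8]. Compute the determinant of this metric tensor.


For a diagonal metric, the determinant is the product of diagonal entries.
Diagonal entries: 5, 8
det(g) = 5 * 8 = 40

40


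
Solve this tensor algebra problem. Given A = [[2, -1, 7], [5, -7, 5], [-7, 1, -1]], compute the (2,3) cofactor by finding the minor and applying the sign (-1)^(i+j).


To find cofactor C_{23}, delete row 2 and column 3.
The resulting 2x2 submatrix is: [[2, -1], [-7, 1]]
Minor M_{23} = 2*1 - -1*-7
  = 2 - 7 = -5
Sign = (-1)^(2+3) = (-1)^5 = -1
Cofactor C_{23} = -1 * -5 = 5

5


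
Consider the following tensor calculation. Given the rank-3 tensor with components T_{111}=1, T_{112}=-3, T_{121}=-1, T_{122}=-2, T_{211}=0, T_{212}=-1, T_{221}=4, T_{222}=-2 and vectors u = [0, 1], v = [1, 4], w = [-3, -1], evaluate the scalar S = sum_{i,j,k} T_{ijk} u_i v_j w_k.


S = sum over i,j,k of T_{ijk} u_i v_j w_k. Expanding all 8 terms:
T_{111}*u_1*v_1*w_1 = 1*0*1*-3 = 0  (running total: 0)
T_{112}*u_1*v_1*w_2 = -3*0*1*-1 = 0  (running total: 0)
T_{121}*u_1*v_2*w_1 = -1*0*4*-3 = 0  (running total: 0)
T_{122}*u_1*v_2*w_2 = -2*0*4*-1 = 0  (running total: 0)
T_{211}*u_2*v_1*w_1 = 0*1*1*-3 = 0  (running total: 0)
T_{212}*u_2*v_1*w_2 = -1*1*1*-1 = 1  (running total: 1)
T_{221}*u_2*v_2*w_1 = 4*1*4*-3 = -48  (running total: -47)
T_{222}*u_2*v_2*w_2 = -2*1*4*-1 = 8  (running total: -39)
S = -39

-39


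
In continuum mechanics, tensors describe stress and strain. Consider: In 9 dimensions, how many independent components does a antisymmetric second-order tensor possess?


A antisymmetric rank-2 tensor in d dimensions has d(d-1)/2 independent components.
d = 9
d(d-1)/2 = 9 * 8 / 2 = 72 / 2 = 36

36


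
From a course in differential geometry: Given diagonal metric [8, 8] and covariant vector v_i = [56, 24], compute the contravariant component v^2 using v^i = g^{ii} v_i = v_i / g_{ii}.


To raise an index with a diagonal metric: v^i = v_i / g_{ii}.
For index 2: v_2 = 24, g_{22} = 8
v^2 = 24 / 8 = 3

3


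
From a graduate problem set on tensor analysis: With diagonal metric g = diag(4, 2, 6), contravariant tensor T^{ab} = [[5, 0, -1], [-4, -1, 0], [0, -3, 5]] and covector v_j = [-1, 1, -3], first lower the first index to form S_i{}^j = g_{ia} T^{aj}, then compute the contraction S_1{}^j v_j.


Step 1: lower the first index. For a diagonal metric, g_{ia} T^{aj} = g_{ii} T^{ij} (no sum on i).
g_{11} = 4
S_1{}^1 = 4 * T^{11} = 4 * 5 = 20
S_1{}^2 = 4 * T^{12} = 4 * 0 = 0
S_1{}^3 = 4 * T^{13} = 4 * -1 = -4
Step 2: contract S_1{}^j with v_j.
S_1{}^1 * v_1 = 20 * -1 = -20
S_1{}^2 * v_2 = 0 * 1 = 0
S_1{}^3 * v_3 = -4 * -3 = 12
Result = -20 + 0 + 12 = -8

-8


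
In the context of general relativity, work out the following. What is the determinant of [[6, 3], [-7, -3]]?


For a 2x2 matrix [[a, b], [c, d]], det = a*d - b*c.
a = 6, b = 3, c = -7, d = -3
a*d = 6 * -3 = -18
b*c = 3 * -7 = -21
det = -18 - -21 = 3

3


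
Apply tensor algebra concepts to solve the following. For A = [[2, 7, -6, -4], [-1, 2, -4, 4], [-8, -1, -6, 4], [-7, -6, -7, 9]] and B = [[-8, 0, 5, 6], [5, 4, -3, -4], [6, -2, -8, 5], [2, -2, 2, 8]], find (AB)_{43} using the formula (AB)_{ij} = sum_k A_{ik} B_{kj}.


(AB)_{ij} = sum_k A_{ik} B_{kj}.
For i=4, j=3:
A_{41} * B_{13} = -7 * 5 = -35
A_{42} * B_{23} = -6 * -3 = 18
A_{43} * B_{33} = -7 * -8 = 56
A_{44} * B_{43} = 9 * 2 = 18
Sum = -35 + 18 + 56 + 18 = 57

57


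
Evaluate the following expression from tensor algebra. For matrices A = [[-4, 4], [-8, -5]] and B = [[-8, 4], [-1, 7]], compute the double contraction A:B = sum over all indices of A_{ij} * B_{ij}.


A:B = sum over all i,j of A_{ij} * B_{ij}.
Row 1: -4*-8=32, 4*4=16 => row sum = 48
Row 2: -8*-1=8, -5*7=-35 => row sum = -27
Total = 48 + -27 = 21

21


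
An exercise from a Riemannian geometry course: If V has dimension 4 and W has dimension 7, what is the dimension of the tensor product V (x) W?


The dimension of a tensor product is the product of dimensions.
dim(V) = 4, dim(W) = 7
dim(V (x) W) = 4 * 7 = 28

28


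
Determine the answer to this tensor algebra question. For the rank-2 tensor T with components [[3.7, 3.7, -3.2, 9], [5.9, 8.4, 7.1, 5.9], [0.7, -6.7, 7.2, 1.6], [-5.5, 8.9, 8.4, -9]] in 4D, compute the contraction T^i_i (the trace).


The contraction (trace) of a rank-2 tensor is the sum of its diagonal elements.
Diagonal entries: A[1,1] = 3.7, A[2,2] = 8.4, A[3,3] = 7.2, A[4,4] = -9
Tr(A) = 3.7 + 8.4 + 7.2 + -9 = 10.3

10.3


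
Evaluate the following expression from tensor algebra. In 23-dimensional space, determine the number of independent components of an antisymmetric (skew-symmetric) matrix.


An antisymmetric rank-2 tensor satisfies A_{ij} = -A_{ji}, so diagonal entries are zero.
The independent components are the upper-triangular entries: C(n, 2) = n(n-1)/2.
n = 23
C(23, 2) = 23 * 22 / 2 = 506 / 2 = 253

253


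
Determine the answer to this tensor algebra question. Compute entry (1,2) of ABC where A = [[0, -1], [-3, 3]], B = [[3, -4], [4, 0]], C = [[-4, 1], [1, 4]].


(ABC)_{12} = sum_m (AB)_{1m} C_{m2}. First compute row 1 of AB.
(AB)_{11} = 0*3 + -1*4 = -4
(AB)_{12} = 0*-4 + -1*0 = 0
Now contract with column 2 of C:
(AB)_{11} * C_{12} = -4 * 1 = -4
(AB)_{12} * C_{22} = 0 * 4 = 0
(ABC)_{12} = -4 + 0 = -4

-4


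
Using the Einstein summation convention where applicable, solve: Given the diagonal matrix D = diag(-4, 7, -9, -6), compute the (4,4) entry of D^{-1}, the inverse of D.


For a diagonal matrix, the inverse has entries (D^{-1})_{ii} = 1/d_{ii}.
The diagonal entries are: d_{11} = -4, d_{22} = 7, d_{33} = -9, d_{44} = -6
We need (D^{-1})_{44} = 1/d_{44} = 1/-6 = -1/6

-1/6


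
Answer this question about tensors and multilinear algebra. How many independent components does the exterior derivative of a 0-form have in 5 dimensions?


The exterior derivative of a p-form is a (p+1)-form.
Its number of independent components is C(n, p+1).
n = 5, p+1 = 1
C(5, 1) = 5

5


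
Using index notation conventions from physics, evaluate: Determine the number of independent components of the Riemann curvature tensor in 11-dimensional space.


The Riemann tensor in d dimensions has d^2(d^2 - 1)/12 independent components.
d = 11, so d^2 = 121
d^2 - 1 = 120
d^2(d^2 - 1) = 121 * 120 = 14520
Divide by 12: 14520 / 12 = 1210

1210


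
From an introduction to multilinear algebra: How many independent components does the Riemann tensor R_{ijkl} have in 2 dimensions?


The Riemann tensor in d dimensions has d^2(d^2 - 1)/12 independent components.
d = 2, so d^2 = 4
d^2 - 1 = 3
d^2(d^2 - 1) = 4 * 3 = 12
Divide by 12: 12 / 12 = 1

1


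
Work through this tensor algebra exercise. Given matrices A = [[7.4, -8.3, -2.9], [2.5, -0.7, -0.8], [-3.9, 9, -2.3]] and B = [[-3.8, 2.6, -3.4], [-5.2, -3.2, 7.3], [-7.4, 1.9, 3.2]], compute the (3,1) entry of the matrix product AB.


(AB)_{ij} = sum_k A_{ik} B_{kj}.
For i=3, j=1:
A_{31} * B_{11} = -3.9 * -3.8 = 14.82
A_{32} * B_{21} = 9 * -5.2 = -46.8
A_{33} * B_{31} = -2.3 * -7.4 = 17.02
Sum = 14.82 + -46.8 + 17.02 = -14.96

-14.96


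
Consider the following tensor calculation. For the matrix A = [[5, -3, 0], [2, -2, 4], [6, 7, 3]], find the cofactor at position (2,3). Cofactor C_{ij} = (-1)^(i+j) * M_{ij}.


To find cofactor C_{23}, delete row 2 and column 3.
The resulting 2x2 submatrix is: [[5, -3], [6, 7]]
Minor M_{23} = 5*7 - -3*6
  = 35 - -18 = 53
Sign = (-1)^(2+3) = (-1)^5 = -1
Cofactor C_{23} = -1 * 53 = -53

-53


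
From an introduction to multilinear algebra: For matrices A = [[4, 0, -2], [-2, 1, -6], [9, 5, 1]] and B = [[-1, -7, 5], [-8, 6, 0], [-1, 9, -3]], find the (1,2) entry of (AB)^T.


(AB)^T_{ij} = (AB)_{ji} = sum_k A_{jk} B_{ki}.
For i=1, j=2 we need (AB)_{21}:
A_{21} * B_{11} = -2 * -1 = 2
A_{22} * B_{21} = 1 * -8 = -8
A_{23} * B_{31} = -6 * -1 = 6
Sum = 2 + -8 + 6 = 0

0


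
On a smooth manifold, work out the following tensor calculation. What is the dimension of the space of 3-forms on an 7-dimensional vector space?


The dimension of the space of p-forms on an n-dimensional space is C(n, p).
n = 7, p = 3
C(7, 3) = 7! / (3! * 4!) = 35

35


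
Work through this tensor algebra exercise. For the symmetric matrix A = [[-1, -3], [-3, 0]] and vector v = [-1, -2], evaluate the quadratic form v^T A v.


First compute Av:
(Av)_1 = -1*-1 + -3*-2 = 7
(Av)_2 = -3*-1 + 0*-2 = 3
Av = [7, 3]
Then v^T (Av) = -1*7 + -2*3
= -7 + -6 = -13

-13


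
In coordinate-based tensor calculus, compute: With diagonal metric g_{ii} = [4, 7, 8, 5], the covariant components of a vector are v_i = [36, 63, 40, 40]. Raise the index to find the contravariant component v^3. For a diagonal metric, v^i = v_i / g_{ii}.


To raise an index with a diagonal metric: v^i = v_i / g_{ii}.
For index 3: v_3 = 40, g_{33} = 8
v^3 = 40 / 8 = 5

5


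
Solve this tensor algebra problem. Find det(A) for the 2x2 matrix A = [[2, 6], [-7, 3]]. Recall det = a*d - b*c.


For a 2x2 matrix [[a, b], [c, d]], det = a*d - b*c.
a = 2, b = 6, c = -7, d = 3
a*d = 2 * 3 = 6
b*c = 6 * -7 = -42
det = 6 - -42 = 48

48


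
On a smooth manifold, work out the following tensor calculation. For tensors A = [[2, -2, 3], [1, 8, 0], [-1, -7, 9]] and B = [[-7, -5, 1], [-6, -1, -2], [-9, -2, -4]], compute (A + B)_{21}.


Tensor addition is component-wise: (A + B)_{ij} = A_{ij} + B_{ij}.
A_{21} = 1
B_{21} = -6
(A + B)_{21} = 1 + -6 = -5

-5


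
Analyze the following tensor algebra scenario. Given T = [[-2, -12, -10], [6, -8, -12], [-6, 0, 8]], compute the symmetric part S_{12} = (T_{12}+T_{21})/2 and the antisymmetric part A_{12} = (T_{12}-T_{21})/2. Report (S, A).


T_{12} = -12
T_{21} = 6
S_{12} = (-12 + 6)/2 = -6/2 = -3
A_{12} = (-12 - 6)/2 = -18/2 = -9
Check: S + A = -3 + -9 = -12 = T_{12}.

(-3, -9)


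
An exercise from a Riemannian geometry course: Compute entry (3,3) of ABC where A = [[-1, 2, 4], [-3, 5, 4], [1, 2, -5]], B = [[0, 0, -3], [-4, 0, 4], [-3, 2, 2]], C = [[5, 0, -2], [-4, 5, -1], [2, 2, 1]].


(ABC)_{33} = sum_m (AB)_{3m} C_{m3}. First compute row 3 of AB.
(AB)_{31} = 1*0 + 2*-4 + -5*-3 = 7
(AB)_{32} = 1*0 + 2*0 + -5*2 = -10
(AB)_{33} = 1*-3 + 2*4 + -5*2 = -5
Now contract with column 3 of C:
(AB)_{31} * C_{13} = 7 * -2 = -14
(AB)_{32} * C_{23} = -10 * -1 = 10
(AB)_{33} * C_{33} = -5 * 1 = -5
(ABC)_{33} = -14 + 10 + -5 = -9

-9


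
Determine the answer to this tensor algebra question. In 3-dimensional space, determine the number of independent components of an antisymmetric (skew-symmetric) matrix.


An antisymmetric rank-2 tensor satisfies A_{ij} = -A_{ji}, so diagonal entries are zero.
The independent components are the upper-triangular entries: C(n, 2) = n(n-1)/2.
n = 3
C(3, 2) = 3 * 2 / 2 = 6 / 2 = 3

3


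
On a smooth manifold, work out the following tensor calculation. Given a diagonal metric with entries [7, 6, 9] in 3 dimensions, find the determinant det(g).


For a diagonal metric, the determinant is the product of diagonal entries.
Diagonal entries: 7, 6, 9
det(g) = 7 * 6 * 9 = 378

378


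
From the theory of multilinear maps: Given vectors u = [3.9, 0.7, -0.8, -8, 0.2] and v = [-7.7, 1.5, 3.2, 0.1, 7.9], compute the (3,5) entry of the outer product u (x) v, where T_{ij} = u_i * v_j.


The outer product entry T_{ij} = u_i * v_j.
We need i=3, j=5.
u_3 = -0.8, v_5 = 7.9
T_{3,5} = -0.8 * 7.9 = -6.32

-6.32


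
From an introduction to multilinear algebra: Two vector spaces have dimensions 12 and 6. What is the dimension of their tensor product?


The dimension of a tensor product is the product of dimensions.
dim(V) = 12, dim(W) = 6
dim(V (x) W) = 12 * 6 = 72

72


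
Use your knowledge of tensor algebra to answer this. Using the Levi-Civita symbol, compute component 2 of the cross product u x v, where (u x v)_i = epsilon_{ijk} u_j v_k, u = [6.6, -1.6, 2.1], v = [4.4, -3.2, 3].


(u x v)_2 = sum_{j,k} epsilon_{2jk} u_j v_k. Only permutations of (1,2,3) contribute; the two non-zero terms are:
eps_{213} u_1 v_3 = -1 * 6.6 * 3 = -19.8
eps_{231} u_3 v_1 = 1 * 2.1 * 4.4 = 9.24
(u x v)_2 = -10.56

-10.56


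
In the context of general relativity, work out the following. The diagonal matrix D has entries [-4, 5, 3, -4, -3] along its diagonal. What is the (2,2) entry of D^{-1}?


For a diagonal matrix, the inverse has entries (D^{-1})_{ii} = 1/d_{ii}.
The diagonal entries are: d_{11} = -4, d_{22} = 5, d_{33} = 3, d_{44} = -4, d_{55} = -3
We need (D^{-1})_{22} = 1/d_{22} = 1/5 = 1/5

1/5


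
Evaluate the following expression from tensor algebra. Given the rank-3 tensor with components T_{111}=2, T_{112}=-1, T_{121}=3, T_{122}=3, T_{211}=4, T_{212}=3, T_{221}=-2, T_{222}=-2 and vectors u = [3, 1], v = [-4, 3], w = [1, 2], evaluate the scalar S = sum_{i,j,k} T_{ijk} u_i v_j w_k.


S = sum over i,j,k of T_{ijk} u_i v_j w_k. Expanding all 8 terms:
T_{111}*u_1*v_1*w_1 = 2*3*-4*1 = -24  (running total: -24)
T_{112}*u_1*v_1*w_2 = -1*3*-4*2 = 24  (running total: 0)
T_{121}*u_1*v_2*w_1 = 3*3*3*1 = 27  (running total: 27)
T_{122}*u_1*v_2*w_2 = 3*3*3*2 = 54  (running total: 81)
T_{211}*u_2*v_1*w_1 = 4*1*-4*1 = -16  (running total: 65)
T_{212}*u_2*v_1*w_2 = 3*1*-4*2 = -24  (running total: 41)
T_{221}*u_2*v_2*w_1 = -2*1*3*1 = -6  (running total: 35)
T_{222}*u_2*v_2*w_2 = -2*1*3*2 = -12  (running total: 23)
S = 23

23


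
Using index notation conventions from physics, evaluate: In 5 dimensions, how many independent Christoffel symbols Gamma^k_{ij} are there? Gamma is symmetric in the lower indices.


Christoffel symbols Gamma^k_{ij} are symmetric in i,j, so there are d * d(d+1)/2 independent symbols.
d = 5
d(d+1)/2 = 5 * 6 / 2 = 15
Total = 5 * 15 = 75

75


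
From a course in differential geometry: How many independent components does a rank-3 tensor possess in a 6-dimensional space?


The number of components of a rank-r tensor in d dimensions is d^r.
Here d = 6 and r = 3.
6^3 = 216

216


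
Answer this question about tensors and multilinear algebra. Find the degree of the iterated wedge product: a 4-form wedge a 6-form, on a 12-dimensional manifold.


The degree of a wedge product is the sum of the degrees of the individual forms.
Degrees: 4, 6
Total degree = 4 + 6 = 10

10


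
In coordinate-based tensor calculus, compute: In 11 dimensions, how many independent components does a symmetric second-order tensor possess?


A symmetric rank-2 tensor in d dimensions has d(d+1)/2 independent components.
d = 11
d(d+1)/2 = 11 * 12 / 2 = 132 / 2 = 66

66


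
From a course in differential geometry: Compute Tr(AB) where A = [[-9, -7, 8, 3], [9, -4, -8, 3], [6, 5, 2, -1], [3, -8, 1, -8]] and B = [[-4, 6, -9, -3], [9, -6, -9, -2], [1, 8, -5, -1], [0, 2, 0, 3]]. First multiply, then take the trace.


Tr(AB) = sum_i (AB)_{ii} where (AB)_{ii} = sum_k A_{ik} B_{ki}.
(AB)_{11} = -9*-4 + -7*9 + 8*1 + 3*0 = -19
(AB)_{22} = 9*6 + -4*-6 + -8*8 + 3*2 = 20
(AB)_{33} = 6*-9 + 5*-9 + 2*-5 + -1*0 = -109
(AB)_{44} = 3*-3 + -8*-2 + 1*-1 + -8*3 = -18
Tr(AB) = -19 + 20 + -109 + -18 = -126

-126


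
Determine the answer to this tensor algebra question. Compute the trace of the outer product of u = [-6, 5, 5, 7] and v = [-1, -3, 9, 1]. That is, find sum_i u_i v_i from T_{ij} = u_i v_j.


The outer product gives T_{ij} = u_i v_j.
The trace (contraction) is Tr(T) = sum_i T_{ii} = sum_i u_i v_i.
Diagonal entries:
T_{11} = u_1 * v_1 = -6 * -1 = 6
T_{22} = u_2 * v_2 = 5 * -3 = -15
T_{33} = u_3 * v_3 = 5 * 9 = 45
T_{44} = u_4 * v_4 = 7 * 1 = 7
Tr(T) = 6 + -15 + 45 + 7 = 43

43


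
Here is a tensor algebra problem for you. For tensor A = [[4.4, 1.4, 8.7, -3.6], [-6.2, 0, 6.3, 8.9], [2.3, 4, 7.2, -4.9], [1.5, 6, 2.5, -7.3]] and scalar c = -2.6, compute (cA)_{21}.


Scalar multiplication: (cA)_{ij} = c * A_{ij}.
c = -2.6
A_{21} = -6.2
(cA)_{21} = -2.6 * -6.2 = 16.12

16.12


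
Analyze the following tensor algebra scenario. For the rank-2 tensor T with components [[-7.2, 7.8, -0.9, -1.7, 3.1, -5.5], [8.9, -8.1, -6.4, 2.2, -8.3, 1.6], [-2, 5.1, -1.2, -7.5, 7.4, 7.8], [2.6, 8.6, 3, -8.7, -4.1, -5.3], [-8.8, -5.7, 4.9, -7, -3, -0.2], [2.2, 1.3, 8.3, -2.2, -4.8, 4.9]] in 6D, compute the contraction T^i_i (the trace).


The contraction (trace) of a rank-2 tensor is the sum of its diagonal elements.
Diagonal entries: A[1,1] = -7.2, A[2,2] = -8.1, A[3,3] = -1.2, A[4,4] = -8.7, A[5,5] = -3, A[6,6] = 4.9
Tr(A) = -7.2 + -8.1 + -1.2 + -8.7 + -3 + 4.9 = -23.3

-23.3


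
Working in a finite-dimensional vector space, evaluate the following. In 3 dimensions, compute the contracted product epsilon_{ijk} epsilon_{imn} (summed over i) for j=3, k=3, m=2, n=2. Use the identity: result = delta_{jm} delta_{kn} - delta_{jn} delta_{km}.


Using the identity: epsilon_{ijk} epsilon_{imn} = delta_{jm} delta_{kn} - delta_{jn} delta_{km}.
delta_{32} = 0
delta_{32} = 0
delta_{32} = 0
delta_{32} = 0
Result = 0 * 0 - 0 * 0 = 0 - 0 = 0

0


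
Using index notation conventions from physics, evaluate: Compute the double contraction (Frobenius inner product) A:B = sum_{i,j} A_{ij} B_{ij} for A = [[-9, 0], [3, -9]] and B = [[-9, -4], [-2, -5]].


A:B = sum over all i,j of A_{ij} * B_{ij}.
Row 1: -9*-9=81, 0*-4=0 => row sum = 81
Row 2: 3*-2=-6, -9*-5=45 => row sum = 39
Total = 81 + 39 = 120

120


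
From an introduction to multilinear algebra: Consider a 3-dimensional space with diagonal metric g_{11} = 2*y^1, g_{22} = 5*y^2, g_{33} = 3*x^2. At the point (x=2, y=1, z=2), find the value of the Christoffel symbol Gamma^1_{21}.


For a diagonal metric, Gamma^k_{ij} = (1/2) g^{kk} (dg_{ik}/dx_j + dg_{jk}/dx_i - dg_{ij}/dx_k).
The metric is diagonal, so g_{ab} = 0 for a != b.
At the given point: g_{11} = 2, g_{22} = 5, g_{33} = 12
g^{11} = 1/2
dg_{21}/dx_1 = 0 (off-diagonal)
dg_{11}/dx_2 = dg_{11}/dx_2 = 2
dg_{21}/dx_1 = 0 (off-diagonal)
Numerator = 0 + 2 - 0 = 2
Gamma^1_{21} = 2 / (2 * 2) = 1/2

1/2


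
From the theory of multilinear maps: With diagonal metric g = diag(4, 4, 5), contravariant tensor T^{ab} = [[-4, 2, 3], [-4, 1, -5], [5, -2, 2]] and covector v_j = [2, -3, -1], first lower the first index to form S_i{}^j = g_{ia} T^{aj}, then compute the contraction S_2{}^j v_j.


Step 1: lower the first index. For a diagonal metric, g_{ia} T^{aj} = g_{ii} T^{ij} (no sum on i).
g_{22} = 4
S_2{}^1 = 4 * T^{21} = 4 * -4 = -16
S_2{}^2 = 4 * T^{22} = 4 * 1 = 4
S_2{}^3 = 4 * T^{23} = 4 * -5 = -20
Step 2: contract S_2{}^j with v_j.
S_2{}^1 * v_1 = -16 * 2 = -32
S_2{}^2 * v_2 = 4 * -3 = -12
S_2{}^3 * v_3 = -20 * -1 = 20
Result = -32 + -12 + 20 = -24

-24


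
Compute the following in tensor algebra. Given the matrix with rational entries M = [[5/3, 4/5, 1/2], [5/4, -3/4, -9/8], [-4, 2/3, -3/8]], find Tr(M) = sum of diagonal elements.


The trace is the sum of diagonal entries.
Diagonal: M[1,1] = 5/3, M[2,2] = -3/4, M[3,3] = -3/8
Tr(M) = 5/3 + -3/4 + -3/8
Computing step by step:
After adding M[1,1]: 5/3
After adding M[2,2]: 11/12
After adding M[3,3]: 13/24
Tr(M) = 13/24

13/24


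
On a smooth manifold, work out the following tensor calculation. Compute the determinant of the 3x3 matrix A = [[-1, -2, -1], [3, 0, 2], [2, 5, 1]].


Expanding along the first row, det(A) = a11*M_11 - a12*M_12 + a13*M_13, where M_1j is the (1,j) minor.
Minor M_11 = 0*1 - 2*5 = -10
Minor M_12 = 3*1 - 2*2 = -1
Minor M_13 = 3*5 - 0*2 = 15
det = -1*(-10) - -2*(-1) + -1*(15)
    = 10 - 2 + -15
    = -7

-7


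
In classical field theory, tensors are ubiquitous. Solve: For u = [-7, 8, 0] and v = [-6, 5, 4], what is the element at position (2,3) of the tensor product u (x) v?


The outer product entry T_{ij} = u_i * v_j.
We need i=2, j=3.
u_2 = 8, v_3 = 4
T_{2,3} = 8 * 4 = 32

32


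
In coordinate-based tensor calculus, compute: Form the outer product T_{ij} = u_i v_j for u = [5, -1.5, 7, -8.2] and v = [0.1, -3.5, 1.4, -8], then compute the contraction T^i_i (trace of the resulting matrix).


The outer product gives T_{ij} = u_i v_j.
The trace (contraction) is Tr(T) = sum_i T_{ii} = sum_i u_i v_i.
Diagonal entries:
T_{11} = u_1 * v_1 = 5 * 0.1 = 0.5
T_{22} = u_2 * v_2 = -1.5 * -3.5 = 5.25
T_{33} = u_3 * v_3 = 7 * 1.4 = 9.8
T_{44} = u_4 * v_4 = -8.2 * -8 = 65.6
Tr(T) = 0.5 + 5.25 + 9.8 + 65.6 = 81.15

81.15


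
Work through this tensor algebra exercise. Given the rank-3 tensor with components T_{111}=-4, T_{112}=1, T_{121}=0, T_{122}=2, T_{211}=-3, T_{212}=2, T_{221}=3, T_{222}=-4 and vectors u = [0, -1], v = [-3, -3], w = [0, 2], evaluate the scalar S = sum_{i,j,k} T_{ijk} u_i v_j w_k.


S = sum over i,j,k of T_{ijk} u_i v_j w_k. Expanding all 8 terms:
T_{111}*u_1*v_1*w_1 = -4*0*-3*0 = 0  (running total: 0)
T_{112}*u_1*v_1*w_2 = 1*0*-3*2 = 0  (running total: 0)
T_{121}*u_1*v_2*w_1 = 0*0*-3*0 = 0  (running total: 0)
T_{122}*u_1*v_2*w_2 = 2*0*-3*2 = 0  (running total: 0)
T_{211}*u_2*v_1*w_1 = -3*-1*-3*0 = 0  (running total: 0)
T_{212}*u_2*v_1*w_2 = 2*-1*-3*2 = 12  (running total: 12)
T_{221}*u_2*v_2*w_1 = 3*-1*-3*0 = 0  (running total: 12)
T_{222}*u_2*v_2*w_2 = -4*-1*-3*2 = -24  (running total: -12)
S = -12

-12


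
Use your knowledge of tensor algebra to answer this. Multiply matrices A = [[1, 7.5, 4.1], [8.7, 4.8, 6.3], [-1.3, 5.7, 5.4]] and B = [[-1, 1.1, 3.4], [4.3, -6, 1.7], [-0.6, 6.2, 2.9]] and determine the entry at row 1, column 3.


(AB)_{ij} = sum_k A_{ik} B_{kj}.
For i=1, j=3:
A_{11} * B_{13} = 1 * 3.4 = 3.4
A_{12} * B_{23} = 7.5 * 1.7 = 12.75
A_{13} * B_{33} = 4.1 * 2.9 = 11.89
Sum = 3.4 + 12.75 + 11.89 = 28.04

28.04


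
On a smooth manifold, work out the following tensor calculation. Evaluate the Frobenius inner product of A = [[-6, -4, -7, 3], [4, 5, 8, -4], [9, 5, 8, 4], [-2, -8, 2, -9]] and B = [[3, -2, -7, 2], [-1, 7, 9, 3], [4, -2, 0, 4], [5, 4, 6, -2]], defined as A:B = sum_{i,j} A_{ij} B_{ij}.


A:B = sum over all i,j of A_{ij} * B_{ij}.
Row 1: -6*3=-18, -4*-2=8, -7*-7=49, 3*2=6 => row sum = 45
Row 2: 4*-1=-4, 5*7=35, 8*9=72, -4*3=-12 => row sum = 91
Row 3: 9*4=36, 5*-2=-10, 8*0=0, 4*4=16 => row sum = 42
Row 4: -2*5=-10, -8*4=-32, 2*6=12, -9*-2=18 => row sum = -12
Total = 45 + 91 + 42 + -12 = 166

166


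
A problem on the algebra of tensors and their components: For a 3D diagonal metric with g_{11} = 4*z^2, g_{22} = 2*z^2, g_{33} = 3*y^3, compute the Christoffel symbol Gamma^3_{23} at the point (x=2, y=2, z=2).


For a diagonal metric, Gamma^k_{ij} = (1/2) g^{kk} (dg_{ik}/dx_j + dg_{jk}/dx_i - dg_{ij}/dx_k).
The metric is diagonal, so g_{ab} = 0 for a != b.
At the given point: g_{11} = 16, g_{22} = 8, g_{33} = 24
g^{33} = 1/24
dg_{23}/dx_3 = 0 (off-diagonal)
dg_{33}/dx_2 = dg_{33}/dx_2 = 36
dg_{23}/dx_3 = 0 (off-diagonal)
Numerator = 0 + 36 - 0 = 36
Gamma^3_{23} = 36 / (2 * 24) = 3/4

3/4


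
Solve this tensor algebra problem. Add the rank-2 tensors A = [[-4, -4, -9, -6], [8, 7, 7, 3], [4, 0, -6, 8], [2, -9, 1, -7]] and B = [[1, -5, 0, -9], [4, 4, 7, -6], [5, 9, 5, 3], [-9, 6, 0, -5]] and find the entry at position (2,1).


Tensor addition is component-wise: (A + B)_{ij} = A_{ij} + B_{ij}.
A_{21} = 8
B_{21} = 4
(A + B)_{21} = 8 + 4 = 12

12


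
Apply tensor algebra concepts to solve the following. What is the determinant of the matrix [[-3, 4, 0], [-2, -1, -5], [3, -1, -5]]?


Expanding along the first row, det(A) = a11*M_11 - a12*M_12 + a13*M_13, where M_1j is the (1,j) minor.
Minor M_11 = -1*-5 - -5*-1 = 0
Minor M_12 = -2*-5 - -5*3 = 25
Minor M_13 = -2*-1 - -1*3 = 5
det = -3*(0) - 4*(25) + 0*(5)
    = 0 - 100 + 0
    = -100

-100


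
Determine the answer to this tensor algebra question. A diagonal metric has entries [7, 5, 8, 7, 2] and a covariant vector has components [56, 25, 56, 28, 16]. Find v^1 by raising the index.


To raise an index with a diagonal metric: v^i = v_i / g_{ii}.
For index 1: v_1 = 56, g_{11} = 7
v^1 = 56 / 7 = 8

8


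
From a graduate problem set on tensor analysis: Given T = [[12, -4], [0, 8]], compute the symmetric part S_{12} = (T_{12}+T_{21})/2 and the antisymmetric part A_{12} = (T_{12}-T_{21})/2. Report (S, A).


T_{12} = -4
T_{21} = 0
S_{12} = (-4 + 0)/2 = -4/2 = -2
A_{12} = (-4 - 0)/2 = -4/2 = -2
Check: S + A = -2 + -2 = -4 = T_{12}.

(-2, -2)


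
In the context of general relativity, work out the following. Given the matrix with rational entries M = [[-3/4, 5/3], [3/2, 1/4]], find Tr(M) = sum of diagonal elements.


The trace is the sum of diagonal entries.
Diagonal: M[1,1] = -3/4, M[2,2] = 1/4
Tr(M) = -3/4 + 1/4
Computing step by step:
After adding M[1,1]: -3/4
After adding M[2,2]: -1/2
Tr(M) = -1/2

-1/2


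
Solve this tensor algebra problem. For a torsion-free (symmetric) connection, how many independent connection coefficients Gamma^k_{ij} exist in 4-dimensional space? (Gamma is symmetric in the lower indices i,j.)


Christoffel symbols Gamma^k_{ij} are symmetric in i,j, so there are d * d(d+1)/2 independent symbols.
d = 4
d(d+1)/2 = 4 * 5 / 2 = 10
Total = 4 * 10 = 40

40


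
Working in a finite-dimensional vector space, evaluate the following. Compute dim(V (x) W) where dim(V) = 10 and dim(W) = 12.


The dimension of a tensor product is the product of dimensions.
dim(V) = 10, dim(W) = 12
dim(V (x) W) = 10 * 12 = 120

120


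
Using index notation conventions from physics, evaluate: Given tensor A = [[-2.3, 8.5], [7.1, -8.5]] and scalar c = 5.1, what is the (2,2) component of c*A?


Scalar multiplication: (cA)_{ij} = c * A_{ij}.
c = 5.1
A_{22} = -8.5
(cA)_{22} = 5.1 * -8.5 = -43.35

-43.35


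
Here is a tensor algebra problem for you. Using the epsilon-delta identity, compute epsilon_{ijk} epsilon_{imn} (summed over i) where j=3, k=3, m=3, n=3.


Using the identity: epsilon_{ijk} epsilon_{imn} = delta_{jm} delta_{kn} - delta_{jn} delta_{km}.
delta_{33} = 1
delta_{33} = 1
delta_{33} = 1
delta_{33} = 1
Result = 1 * 1 - 1 * 1 = 1 - 1 = 0

0


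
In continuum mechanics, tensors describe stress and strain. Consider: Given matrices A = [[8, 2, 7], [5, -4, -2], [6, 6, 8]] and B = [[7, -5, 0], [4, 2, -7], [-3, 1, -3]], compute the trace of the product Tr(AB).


Tr(AB) = sum_i (AB)_{ii} where (AB)_{ii} = sum_k A_{ik} B_{ki}.
(AB)_{11} = 8*7 + 2*4 + 7*-3 = 43
(AB)_{22} = 5*-5 + -4*2 + -2*1 = -35
(AB)_{33} = 6*0 + 6*-7 + 8*-3 = -66
Tr(AB) = 43 + -35 + -66 = -58

-58
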